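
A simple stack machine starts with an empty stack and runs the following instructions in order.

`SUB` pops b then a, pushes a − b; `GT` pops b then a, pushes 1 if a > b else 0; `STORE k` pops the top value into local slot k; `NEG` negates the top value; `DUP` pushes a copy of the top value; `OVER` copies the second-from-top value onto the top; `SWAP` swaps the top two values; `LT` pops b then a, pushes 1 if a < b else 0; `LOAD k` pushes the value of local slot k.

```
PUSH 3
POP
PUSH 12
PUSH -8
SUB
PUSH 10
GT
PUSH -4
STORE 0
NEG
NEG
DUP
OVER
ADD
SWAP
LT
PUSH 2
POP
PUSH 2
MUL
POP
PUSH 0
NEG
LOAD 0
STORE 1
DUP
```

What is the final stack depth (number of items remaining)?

PUSH 3  → [3]
POP     → []
PUSH 12 → [12]
PUSH -8 → [12, -8]
SUB     → [20]
PUSH 10 → [20, 10]
GT      → [1]
PUSH -4 → [1, -4]
STORE 0 → [1]
NEG     → [-1]
NEG     → [1]
DUP     → [1, 1]
OVER    → [1, 1, 1]
ADD     → [1, 2]
SWAP    → [2, 1]
LT      → [0]
PUSH 2  → [0, 2]
POP     → [0]
PUSH 2  → [0, 2]
MUL     → [0]
POP     → []
PUSH 0  → [0]
NEG     → [0]
LOAD 0  → [0, -4]
STORE 1 → [0]
DUP     → [0, 0]

2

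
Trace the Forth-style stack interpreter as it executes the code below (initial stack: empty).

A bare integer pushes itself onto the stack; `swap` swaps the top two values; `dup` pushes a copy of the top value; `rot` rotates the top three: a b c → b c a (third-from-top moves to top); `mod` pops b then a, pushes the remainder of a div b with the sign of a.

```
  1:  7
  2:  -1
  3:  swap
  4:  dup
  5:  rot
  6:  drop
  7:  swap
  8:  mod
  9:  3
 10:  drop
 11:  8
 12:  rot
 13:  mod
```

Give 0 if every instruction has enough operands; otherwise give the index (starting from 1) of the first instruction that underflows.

12

7    -> [7]
-1   -> [7, -1]
swap -> [-1, 7]
dup  -> [-1, 7, 7]
rot  -> [7, 7, -1]
drop -> [7, 7]
swap -> [7, 7]
mod  -> [0]
3    -> [0, 3]
drop -> [0]
8    -> [0, 8]
rot  — needs 3 operands, stack has 2 → underflow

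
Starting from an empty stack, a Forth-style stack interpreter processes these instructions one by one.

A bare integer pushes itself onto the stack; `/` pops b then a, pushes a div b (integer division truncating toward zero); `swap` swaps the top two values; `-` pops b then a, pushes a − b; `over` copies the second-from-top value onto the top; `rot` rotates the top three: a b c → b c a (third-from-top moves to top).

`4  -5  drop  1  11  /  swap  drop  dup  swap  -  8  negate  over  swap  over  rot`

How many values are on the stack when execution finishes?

4      : [4]
-5     : [4, -5]
drop   : [4]
1      : [4, 1]
11     : [4, 1, 11]
/      : [4, 0]
swap   : [0, 4]
drop   : [0]
dup    : [0, 0]
swap   : [0, 0]
-      : [0]
8      : [0, 8]
negate : [0, -8]
over   : [0, -8, 0]
swap   : [0, 0, -8]
over   : [0, 0, -8, 0]
rot    : [0, -8, 0, 0]

4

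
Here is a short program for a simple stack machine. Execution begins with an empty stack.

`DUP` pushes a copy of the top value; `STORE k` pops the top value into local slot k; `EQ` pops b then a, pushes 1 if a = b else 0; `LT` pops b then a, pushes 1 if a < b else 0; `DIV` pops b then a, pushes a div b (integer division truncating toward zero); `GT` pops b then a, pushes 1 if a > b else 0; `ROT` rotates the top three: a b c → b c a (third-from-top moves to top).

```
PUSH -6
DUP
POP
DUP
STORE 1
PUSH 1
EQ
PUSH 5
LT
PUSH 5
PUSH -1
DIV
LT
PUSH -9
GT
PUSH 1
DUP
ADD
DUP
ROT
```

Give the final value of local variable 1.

PUSH -6 : [-6]
DUP     : [-6, -6]
POP     : [-6]
DUP     : [-6, -6]
STORE 1 : [-6]
PUSH 1  : [-6, 1]
EQ      : [0]
PUSH 5  : [0, 5]
LT      : [1]
PUSH 5  : [1, 5]
PUSH -1 : [1, 5, -1]
DIV     : [1, -5]
LT      : [0]
PUSH -9 : [0, -9]
GT      : [1]
PUSH 1  : [1, 1]
DUP     : [1, 1, 1]
ADD     : [1, 2]
DUP     : [1, 2, 2]
ROT     : [2, 2, 1]

-6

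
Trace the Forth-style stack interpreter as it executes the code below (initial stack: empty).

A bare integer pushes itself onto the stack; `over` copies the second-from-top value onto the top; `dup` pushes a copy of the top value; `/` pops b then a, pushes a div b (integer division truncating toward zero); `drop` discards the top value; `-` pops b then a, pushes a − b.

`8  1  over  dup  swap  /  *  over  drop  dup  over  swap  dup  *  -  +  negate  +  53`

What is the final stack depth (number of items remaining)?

8      → 8
1      → 8 1
over   → 8 1 8
dup    → 8 1 8 8
swap   → 8 1 8 8
/      → 8 1 1
*      → 8 1
over   → 8 1 8
drop   → 8 1
dup    → 8 1 1
over   → 8 1 1 1
swap   → 8 1 1 1
dup    → 8 1 1 1 1
*      → 8 1 1 1
-      → 8 1 0
+      → 8 1
negate → 8 -1
+      → 7
53     → 7 53

2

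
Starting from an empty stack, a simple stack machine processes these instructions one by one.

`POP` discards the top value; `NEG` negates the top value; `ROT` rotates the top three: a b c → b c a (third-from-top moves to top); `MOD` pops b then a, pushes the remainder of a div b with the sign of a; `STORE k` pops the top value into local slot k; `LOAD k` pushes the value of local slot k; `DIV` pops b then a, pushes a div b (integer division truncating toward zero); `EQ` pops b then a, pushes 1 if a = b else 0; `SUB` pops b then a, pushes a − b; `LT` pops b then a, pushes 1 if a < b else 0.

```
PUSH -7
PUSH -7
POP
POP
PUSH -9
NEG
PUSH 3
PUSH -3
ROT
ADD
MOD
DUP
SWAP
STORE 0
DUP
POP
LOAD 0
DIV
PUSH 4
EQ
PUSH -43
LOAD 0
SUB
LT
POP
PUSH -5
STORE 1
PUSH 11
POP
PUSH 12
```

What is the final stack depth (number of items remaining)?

PUSH -7  → [-7]
PUSH -7  → [-7, -7]
POP      → [-7]
POP      → []
PUSH -9  → [-9]
NEG      → [9]
PUSH 3   → [9, 3]
PUSH -3  → [9, 3, -3]
ROT      → [3, -3, 9]
ADD      → [3, 6]
MOD      → [3]
DUP      → [3, 3]
SWAP     → [3, 3]
STORE 0  → [3]
DUP      → [3, 3]
POP      → [3]
LOAD 0   → [3, 3]
DIV      → [1]
PUSH 4   → [1, 4]
EQ       → [0]
PUSH -43 → [0, -43]
LOAD 0   → [0, -43, 3]
SUB      → [0, -46]
LT       → [0]
POP      → []
PUSH -5  → [-5]
STORE 1  → []
PUSH 11  → [11]
POP      → []
PUSH 12  → [12]

1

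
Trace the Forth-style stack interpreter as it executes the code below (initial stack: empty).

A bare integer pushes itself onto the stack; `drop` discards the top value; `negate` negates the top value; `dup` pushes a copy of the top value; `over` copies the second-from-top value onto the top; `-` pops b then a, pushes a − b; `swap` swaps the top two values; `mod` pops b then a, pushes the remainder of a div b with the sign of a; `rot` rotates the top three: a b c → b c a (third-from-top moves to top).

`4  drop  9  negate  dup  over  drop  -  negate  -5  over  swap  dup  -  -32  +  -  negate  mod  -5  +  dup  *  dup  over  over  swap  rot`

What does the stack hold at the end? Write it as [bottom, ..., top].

4      -> 4
drop   -> (empty)
9      -> 9
negate -> -9
dup    -> -9 -9
over   -> -9 -9 -9
drop   -> -9 -9
-      -> 0
negate -> 0
-5     -> 0 -5
over   -> 0 -5 0
swap   -> 0 0 -5
dup    -> 0 0 -5 -5
-      -> 0 0 0
-32    -> 0 0 0 -32
+      -> 0 0 -32
-      -> 0 32
negate -> 0 -32
mod    -> 0
-5     -> 0 -5
+      -> -5
dup    -> -5 -5
*      -> 25
dup    -> 25 25
over   -> 25 25 25
over   -> 25 25 25 25
swap   -> 25 25 25 25
rot    -> 25 25 25 25

[25, 25, 25, 25]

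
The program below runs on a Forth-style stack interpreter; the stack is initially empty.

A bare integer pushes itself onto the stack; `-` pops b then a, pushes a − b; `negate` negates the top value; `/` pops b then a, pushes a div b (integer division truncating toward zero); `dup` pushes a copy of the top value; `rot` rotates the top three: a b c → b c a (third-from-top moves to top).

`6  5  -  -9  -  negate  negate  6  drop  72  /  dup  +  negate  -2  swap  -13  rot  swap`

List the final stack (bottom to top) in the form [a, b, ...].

6      : 6
5      : 6 5
-      : 1
-9     : 1 -9
-      : 10
negate : -10
negate : 10
6      : 10 6
drop   : 10
72     : 10 72
/      : 0
dup    : 0 0
+      : 0
negate : 0
-2     : 0 -2
swap   : -2 0
-13    : -2 0 -13
rot    : 0 -13 -2
swap   : 0 -2 -13

[0, -2, -13]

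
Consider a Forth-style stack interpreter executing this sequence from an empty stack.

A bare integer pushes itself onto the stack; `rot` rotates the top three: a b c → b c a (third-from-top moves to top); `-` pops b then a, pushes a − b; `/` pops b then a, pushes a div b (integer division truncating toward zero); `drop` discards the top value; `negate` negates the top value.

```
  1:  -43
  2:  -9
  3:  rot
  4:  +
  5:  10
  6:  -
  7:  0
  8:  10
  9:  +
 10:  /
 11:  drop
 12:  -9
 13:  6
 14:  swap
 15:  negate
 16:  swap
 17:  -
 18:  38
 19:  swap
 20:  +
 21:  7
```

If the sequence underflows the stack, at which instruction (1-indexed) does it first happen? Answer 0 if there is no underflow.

-43 → [-43]
-9  → [-43, -9]
rot  — needs 3 operands, stack has 2 → underflow

3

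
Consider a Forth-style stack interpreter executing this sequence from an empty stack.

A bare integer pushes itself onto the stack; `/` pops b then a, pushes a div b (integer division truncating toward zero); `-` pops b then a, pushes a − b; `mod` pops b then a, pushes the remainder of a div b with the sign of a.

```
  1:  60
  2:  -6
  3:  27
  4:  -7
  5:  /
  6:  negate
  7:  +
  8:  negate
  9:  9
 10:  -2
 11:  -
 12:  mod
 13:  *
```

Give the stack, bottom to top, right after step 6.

60     -> [60]
-6     -> [60, -6]
27     -> [60, -6, 27]
-7     -> [60, -6, 27, -7]
/      -> [60, -6, -3]
negate -> [60, -6, 3]

[60, -6, 3]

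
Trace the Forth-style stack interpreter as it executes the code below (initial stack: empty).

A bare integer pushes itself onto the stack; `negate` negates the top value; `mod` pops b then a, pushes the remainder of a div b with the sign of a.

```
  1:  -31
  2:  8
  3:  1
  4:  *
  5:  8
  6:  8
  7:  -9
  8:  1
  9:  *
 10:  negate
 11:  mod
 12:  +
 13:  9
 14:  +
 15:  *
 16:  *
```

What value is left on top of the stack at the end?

-31    -> -31
8      -> -31 8
1      -> -31 8 1
*      -> -31 8
8      -> -31 8 8
8      -> -31 8 8 8
-9     -> -31 8 8 8 -9
1      -> -31 8 8 8 -9 1
*      -> -31 8 8 8 -9
negate -> -31 8 8 8 9
mod    -> -31 8 8 8
+      -> -31 8 16
9      -> -31 8 16 9
+      -> -31 8 25
*      -> -31 200
*      -> -6200

-6200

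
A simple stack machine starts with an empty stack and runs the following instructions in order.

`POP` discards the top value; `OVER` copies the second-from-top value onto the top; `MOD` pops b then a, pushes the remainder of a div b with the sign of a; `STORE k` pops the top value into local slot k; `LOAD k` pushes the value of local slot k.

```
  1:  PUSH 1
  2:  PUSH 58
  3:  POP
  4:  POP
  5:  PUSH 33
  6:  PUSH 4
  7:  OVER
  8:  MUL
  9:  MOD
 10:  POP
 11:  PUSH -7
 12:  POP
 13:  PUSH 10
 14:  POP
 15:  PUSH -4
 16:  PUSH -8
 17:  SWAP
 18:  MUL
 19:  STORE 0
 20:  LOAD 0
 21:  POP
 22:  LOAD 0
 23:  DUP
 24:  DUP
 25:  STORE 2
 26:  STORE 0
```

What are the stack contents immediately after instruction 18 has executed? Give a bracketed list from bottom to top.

PUSH 1  : 1
PUSH 58 : 1 58
POP     : 1
POP     : (empty)
PUSH 33 : 33
PUSH 4  : 33 4
OVER    : 33 4 33
MUL     : 33 132
MOD     : 33
POP     : (empty)
PUSH -7 : -7
POP     : (empty)
PUSH 10 : 10
POP     : (empty)
PUSH -4 : -4
PUSH -8 : -4 -8
SWAP    : -8 -4
MUL     : 32

[32]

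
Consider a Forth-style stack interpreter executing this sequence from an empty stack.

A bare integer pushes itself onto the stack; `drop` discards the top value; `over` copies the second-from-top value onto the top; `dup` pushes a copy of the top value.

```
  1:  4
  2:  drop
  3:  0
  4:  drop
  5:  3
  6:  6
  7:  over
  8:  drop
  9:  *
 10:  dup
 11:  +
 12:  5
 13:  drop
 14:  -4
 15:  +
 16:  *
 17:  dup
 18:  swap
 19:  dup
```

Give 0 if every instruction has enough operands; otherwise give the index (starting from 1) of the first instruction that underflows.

4     4
drop  (empty)
0     0
drop  (empty)
3     3
6     3 6
over  3 6 3
drop  3 6
*     18
dup   18 18
+     36
5     36 5
drop  36
-4    36 -4
+     32
*  — needs 2 operands, stack has 1 → underflow

16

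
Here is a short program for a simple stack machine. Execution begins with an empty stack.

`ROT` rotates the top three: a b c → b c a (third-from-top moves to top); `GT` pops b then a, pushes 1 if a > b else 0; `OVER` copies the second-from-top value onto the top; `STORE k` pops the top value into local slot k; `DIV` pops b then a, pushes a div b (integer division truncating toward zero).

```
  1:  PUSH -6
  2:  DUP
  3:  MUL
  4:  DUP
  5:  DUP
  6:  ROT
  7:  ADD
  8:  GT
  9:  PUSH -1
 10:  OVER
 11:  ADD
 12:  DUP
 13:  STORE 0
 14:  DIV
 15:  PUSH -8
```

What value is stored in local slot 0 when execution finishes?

-1

PUSH -6 : [-6]
DUP     : [-6, -6]
MUL     : [36]
DUP     : [36, 36]
DUP     : [36, 36, 36]
ROT     : [36, 36, 36]
ADD     : [36, 72]
GT      : [0]
PUSH -1 : [0, -1]
OVER    : [0, -1, 0]
ADD     : [0, -1]
DUP     : [0, -1, -1]
STORE 0 : [0, -1]
DIV     : [0]
PUSH -8 : [0, -8]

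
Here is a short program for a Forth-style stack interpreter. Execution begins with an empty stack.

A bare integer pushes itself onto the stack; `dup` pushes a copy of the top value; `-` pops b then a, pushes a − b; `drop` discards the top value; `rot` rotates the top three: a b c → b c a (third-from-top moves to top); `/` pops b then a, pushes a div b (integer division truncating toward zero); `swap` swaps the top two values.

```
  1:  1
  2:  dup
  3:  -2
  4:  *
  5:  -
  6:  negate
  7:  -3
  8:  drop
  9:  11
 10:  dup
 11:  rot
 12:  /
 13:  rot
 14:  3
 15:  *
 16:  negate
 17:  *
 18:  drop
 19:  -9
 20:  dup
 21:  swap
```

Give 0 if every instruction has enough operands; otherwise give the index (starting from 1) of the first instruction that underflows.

1      : 1
dup    : 1 1
-2     : 1 1 -2
*      : 1 -2
-      : 3
negate : -3
-3     : -3 -3
drop   : -3
11     : -3 11
dup    : -3 11 11
rot    : 11 11 -3
/      : 11 -3
rot  — needs 3 operands, stack has 2 → underflow

13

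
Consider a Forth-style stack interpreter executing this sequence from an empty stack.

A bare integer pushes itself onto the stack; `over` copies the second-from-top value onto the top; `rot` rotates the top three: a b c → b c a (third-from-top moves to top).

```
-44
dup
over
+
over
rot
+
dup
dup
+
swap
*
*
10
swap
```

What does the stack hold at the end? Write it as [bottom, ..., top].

[10, -1362944]

-44  : -44
dup  : -44 -44
over : -44 -44 -44
+    : -44 -88
over : -44 -88 -44
rot  : -88 -44 -44
+    : -88 -88
dup  : -88 -88 -88
dup  : -88 -88 -88 -88
+    : -88 -88 -176
swap : -88 -176 -88
*    : -88 15488
*    : -1362944
10   : -1362944 10
swap : 10 -1362944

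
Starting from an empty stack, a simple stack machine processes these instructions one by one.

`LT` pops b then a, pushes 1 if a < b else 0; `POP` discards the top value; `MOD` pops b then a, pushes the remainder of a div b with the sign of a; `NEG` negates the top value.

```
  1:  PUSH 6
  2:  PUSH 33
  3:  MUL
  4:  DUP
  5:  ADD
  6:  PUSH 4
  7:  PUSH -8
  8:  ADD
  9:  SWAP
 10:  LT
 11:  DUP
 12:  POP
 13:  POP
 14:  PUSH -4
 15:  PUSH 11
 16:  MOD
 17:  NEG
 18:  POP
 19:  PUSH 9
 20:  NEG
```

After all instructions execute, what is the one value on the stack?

PUSH 6  : [6]
PUSH 33 : [6, 33]
MUL     : [198]
DUP     : [198, 198]
ADD     : [396]
PUSH 4  : [396, 4]
PUSH -8 : [396, 4, -8]
ADD     : [396, -4]
SWAP    : [-4, 396]
LT      : [1]
DUP     : [1, 1]
POP     : [1]
POP     : []
PUSH -4 : [-4]
PUSH 11 : [-4, 11]
MOD     : [-4]
NEG     : [4]
POP     : []
PUSH 9  : [9]
NEG     : [-9]

-9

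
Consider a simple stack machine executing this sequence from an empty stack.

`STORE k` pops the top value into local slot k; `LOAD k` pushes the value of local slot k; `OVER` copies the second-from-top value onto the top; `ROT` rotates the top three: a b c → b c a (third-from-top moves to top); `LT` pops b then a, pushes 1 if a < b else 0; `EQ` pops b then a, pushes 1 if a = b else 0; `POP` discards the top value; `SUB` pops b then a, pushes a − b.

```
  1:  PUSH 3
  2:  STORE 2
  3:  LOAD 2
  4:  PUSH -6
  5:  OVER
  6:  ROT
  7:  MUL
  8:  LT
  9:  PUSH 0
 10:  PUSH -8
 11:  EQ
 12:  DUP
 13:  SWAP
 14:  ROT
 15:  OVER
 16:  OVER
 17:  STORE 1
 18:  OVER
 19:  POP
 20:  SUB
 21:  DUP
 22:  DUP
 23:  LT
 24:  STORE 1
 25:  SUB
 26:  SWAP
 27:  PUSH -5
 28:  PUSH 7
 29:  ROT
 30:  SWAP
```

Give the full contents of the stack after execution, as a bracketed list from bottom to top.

PUSH 3  → [3]
STORE 2 → []
LOAD 2  → [3]
PUSH -6 → [3, -6]
OVER    → [3, -6, 3]
ROT     → [-6, 3, 3]
MUL     → [-6, 9]
LT      → [1]
PUSH 0  → [1, 0]
PUSH -8 → [1, 0, -8]
EQ      → [1, 0]
DUP     → [1, 0, 0]
SWAP    → [1, 0, 0]
ROT     → [0, 0, 1]
OVER    → [0, 0, 1, 0]
OVER    → [0, 0, 1, 0, 1]
STORE 1 → [0, 0, 1, 0]
OVER    → [0, 0, 1, 0, 1]
POP     → [0, 0, 1, 0]
SUB     → [0, 0, 1]
DUP     → [0, 0, 1, 1]
DUP     → [0, 0, 1, 1, 1]
LT      → [0, 0, 1, 0]
STORE 1 → [0, 0, 1]
SUB     → [0, -1]
SWAP    → [-1, 0]
PUSH -5 → [-1, 0, -5]
PUSH 7  → [-1, 0, -5, 7]
ROT     → [-1, -5, 7, 0]
SWAP    → [-1, -5, 0, 7]

[-1, -5, 0, 7]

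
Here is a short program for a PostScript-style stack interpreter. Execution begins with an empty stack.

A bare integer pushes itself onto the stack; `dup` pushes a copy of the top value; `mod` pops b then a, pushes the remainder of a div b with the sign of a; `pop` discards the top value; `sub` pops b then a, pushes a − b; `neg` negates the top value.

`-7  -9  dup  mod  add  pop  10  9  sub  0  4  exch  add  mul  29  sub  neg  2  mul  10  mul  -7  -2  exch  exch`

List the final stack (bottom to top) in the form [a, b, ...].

[500, -7, -2]

-7   : [-7]
-9   : [-7, -9]
dup  : [-7, -9, -9]
mod  : [-7, 0]
add  : [-7]
pop  : []
10   : [10]
9    : [10, 9]
sub  : [1]
0    : [1, 0]
4    : [1, 0, 4]
exch : [1, 4, 0]
add  : [1, 4]
mul  : [4]
29   : [4, 29]
sub  : [-25]
neg  : [25]
2    : [25, 2]
mul  : [50]
10   : [50, 10]
mul  : [500]
-7   : [500, -7]
-2   : [500, -7, -2]
exch : [500, -2, -7]
exch : [500, -7, -2]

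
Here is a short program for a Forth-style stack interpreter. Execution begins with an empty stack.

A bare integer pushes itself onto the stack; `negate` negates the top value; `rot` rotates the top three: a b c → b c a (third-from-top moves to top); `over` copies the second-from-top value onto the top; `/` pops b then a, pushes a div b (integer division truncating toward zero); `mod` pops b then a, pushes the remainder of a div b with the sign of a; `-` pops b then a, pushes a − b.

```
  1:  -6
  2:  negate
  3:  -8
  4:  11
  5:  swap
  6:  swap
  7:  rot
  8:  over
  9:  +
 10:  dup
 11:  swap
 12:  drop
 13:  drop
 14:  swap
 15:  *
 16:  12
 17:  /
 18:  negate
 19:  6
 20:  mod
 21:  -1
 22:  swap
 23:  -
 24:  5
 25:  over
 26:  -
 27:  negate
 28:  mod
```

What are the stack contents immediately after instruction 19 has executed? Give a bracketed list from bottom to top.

-6     -> [-6]
negate -> [6]
-8     -> [6, -8]
11     -> [6, -8, 11]
swap   -> [6, 11, -8]
swap   -> [6, -8, 11]
rot    -> [-8, 11, 6]
over   -> [-8, 11, 6, 11]
+      -> [-8, 11, 17]
dup    -> [-8, 11, 17, 17]
swap   -> [-8, 11, 17, 17]
drop   -> [-8, 11, 17]
drop   -> [-8, 11]
swap   -> [11, -8]
*      -> [-88]
12     -> [-88, 12]
/      -> [-7]
negate -> [7]
6      -> [7, 6]

[7, 6]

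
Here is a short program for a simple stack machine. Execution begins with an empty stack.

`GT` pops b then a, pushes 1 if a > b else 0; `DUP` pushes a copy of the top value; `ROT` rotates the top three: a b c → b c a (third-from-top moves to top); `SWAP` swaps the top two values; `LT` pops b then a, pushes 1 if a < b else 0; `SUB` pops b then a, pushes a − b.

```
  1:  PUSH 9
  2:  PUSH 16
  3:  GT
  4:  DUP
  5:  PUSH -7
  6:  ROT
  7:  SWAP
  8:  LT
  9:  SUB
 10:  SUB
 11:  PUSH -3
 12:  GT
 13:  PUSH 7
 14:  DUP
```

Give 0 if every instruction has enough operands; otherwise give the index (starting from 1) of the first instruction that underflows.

PUSH 9  : 9
PUSH 16 : 9 16
GT      : 0
DUP     : 0 0
PUSH -7 : 0 0 -7
ROT     : 0 -7 0
SWAP    : 0 0 -7
LT      : 0 0
SUB     : 0
SUB  — needs 2 operands, stack has 1 → underflow

10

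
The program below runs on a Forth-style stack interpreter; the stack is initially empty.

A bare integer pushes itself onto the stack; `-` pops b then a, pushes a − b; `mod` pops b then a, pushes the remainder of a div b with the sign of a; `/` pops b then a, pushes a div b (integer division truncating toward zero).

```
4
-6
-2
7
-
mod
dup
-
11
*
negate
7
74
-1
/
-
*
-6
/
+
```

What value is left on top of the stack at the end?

4      : [4]
-6     : [4, -6]
-2     : [4, -6, -2]
7      : [4, -6, -2, 7]
-      : [4, -6, -9]
mod    : [4, -6]
dup    : [4, -6, -6]
-      : [4, 0]
11     : [4, 0, 11]
*      : [4, 0]
negate : [4, 0]
7      : [4, 0, 7]
74     : [4, 0, 7, 74]
-1     : [4, 0, 7, 74, -1]
/      : [4, 0, 7, -74]
-      : [4, 0, 81]
*      : [4, 0]
-6     : [4, 0, -6]
/      : [4, 0]
+      : [4]

4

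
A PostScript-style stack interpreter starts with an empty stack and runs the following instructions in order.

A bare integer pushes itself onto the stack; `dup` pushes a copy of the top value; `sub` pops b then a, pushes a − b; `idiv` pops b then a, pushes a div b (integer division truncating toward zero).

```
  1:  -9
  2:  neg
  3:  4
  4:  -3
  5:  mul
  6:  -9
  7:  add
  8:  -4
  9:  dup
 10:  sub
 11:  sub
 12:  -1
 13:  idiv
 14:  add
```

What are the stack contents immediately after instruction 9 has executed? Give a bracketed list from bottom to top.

[9, -21, -4, -4]

-9  : [-9]
neg : [9]
4   : [9, 4]
-3  : [9, 4, -3]
mul : [9, -12]
-9  : [9, -12, -9]
add : [9, -21]
-4  : [9, -21, -4]
dup : [9, -21, -4, -4]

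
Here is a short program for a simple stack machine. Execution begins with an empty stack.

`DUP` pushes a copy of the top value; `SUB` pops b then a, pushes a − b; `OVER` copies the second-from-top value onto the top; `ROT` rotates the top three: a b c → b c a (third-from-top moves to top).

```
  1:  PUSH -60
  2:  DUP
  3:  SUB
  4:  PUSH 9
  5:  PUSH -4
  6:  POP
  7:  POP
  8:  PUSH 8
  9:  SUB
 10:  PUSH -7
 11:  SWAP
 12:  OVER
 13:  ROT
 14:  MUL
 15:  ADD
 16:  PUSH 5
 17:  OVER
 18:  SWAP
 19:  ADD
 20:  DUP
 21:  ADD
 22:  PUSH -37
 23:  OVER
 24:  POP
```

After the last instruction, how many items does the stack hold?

3

PUSH -60 -> -60
DUP      -> -60 -60
SUB      -> 0
PUSH 9   -> 0 9
PUSH -4  -> 0 9 -4
POP      -> 0 9
POP      -> 0
PUSH 8   -> 0 8
SUB      -> -8
PUSH -7  -> -8 -7
SWAP     -> -7 -8
OVER     -> -7 -8 -7
ROT      -> -8 -7 -7
MUL      -> -8 49
ADD      -> 41
PUSH 5   -> 41 5
OVER     -> 41 5 41
SWAP     -> 41 41 5
ADD      -> 41 46
DUP      -> 41 46 46
ADD      -> 41 92
PUSH -37 -> 41 92 -37
OVER     -> 41 92 -37 92
POP      -> 41 92 -37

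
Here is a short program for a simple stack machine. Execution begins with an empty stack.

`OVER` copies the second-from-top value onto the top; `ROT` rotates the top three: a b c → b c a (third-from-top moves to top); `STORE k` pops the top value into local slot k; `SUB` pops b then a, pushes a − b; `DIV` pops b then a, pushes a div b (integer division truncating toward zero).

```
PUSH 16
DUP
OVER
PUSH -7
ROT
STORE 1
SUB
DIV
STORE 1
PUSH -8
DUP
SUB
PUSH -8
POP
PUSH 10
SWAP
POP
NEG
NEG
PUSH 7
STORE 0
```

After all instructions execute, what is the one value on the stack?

10

PUSH 16 → [16]
DUP     → [16, 16]
OVER    → [16, 16, 16]
PUSH -7 → [16, 16, 16, -7]
ROT     → [16, 16, -7, 16]
STORE 1 → [16, 16, -7]
SUB     → [16, 23]
DIV     → [0]
STORE 1 → []
PUSH -8 → [-8]
DUP     → [-8, -8]
SUB     → [0]
PUSH -8 → [0, -8]
POP     → [0]
PUSH 10 → [0, 10]
SWAP    → [10, 0]
POP     → [10]
NEG     → [-10]
NEG     → [10]
PUSH 7  → [10, 7]
STORE 0 → [10]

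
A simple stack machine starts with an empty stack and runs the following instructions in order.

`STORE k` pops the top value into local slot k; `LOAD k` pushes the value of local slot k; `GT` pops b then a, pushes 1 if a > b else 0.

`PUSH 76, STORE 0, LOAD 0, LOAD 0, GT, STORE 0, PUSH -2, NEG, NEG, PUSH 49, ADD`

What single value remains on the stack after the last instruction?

47

PUSH 76  76
STORE 0  (empty)
LOAD 0   76
LOAD 0   76 76
GT       0
STORE 0  (empty)
PUSH -2  -2
NEG      2
NEG      -2
PUSH 49  -2 49
ADD      47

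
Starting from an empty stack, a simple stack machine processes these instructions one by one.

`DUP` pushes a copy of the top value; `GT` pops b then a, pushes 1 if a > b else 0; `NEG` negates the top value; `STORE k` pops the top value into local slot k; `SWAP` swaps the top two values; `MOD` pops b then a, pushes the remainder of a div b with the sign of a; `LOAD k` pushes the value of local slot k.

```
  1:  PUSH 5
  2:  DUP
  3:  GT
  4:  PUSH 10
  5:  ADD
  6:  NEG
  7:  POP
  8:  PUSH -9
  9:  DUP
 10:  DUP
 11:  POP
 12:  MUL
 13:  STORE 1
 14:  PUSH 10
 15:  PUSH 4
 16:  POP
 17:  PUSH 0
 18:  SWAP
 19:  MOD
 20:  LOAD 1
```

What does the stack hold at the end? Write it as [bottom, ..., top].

[0, 81]

PUSH 5  : 5
DUP     : 5 5
GT      : 0
PUSH 10 : 0 10
ADD     : 10
NEG     : -10
POP     : (empty)
PUSH -9 : -9
DUP     : -9 -9
DUP     : -9 -9 -9
POP     : -9 -9
MUL     : 81
STORE 1 : (empty)
PUSH 10 : 10
PUSH 4  : 10 4
POP     : 10
PUSH 0  : 10 0
SWAP    : 0 10
MOD     : 0
LOAD 1  : 0 81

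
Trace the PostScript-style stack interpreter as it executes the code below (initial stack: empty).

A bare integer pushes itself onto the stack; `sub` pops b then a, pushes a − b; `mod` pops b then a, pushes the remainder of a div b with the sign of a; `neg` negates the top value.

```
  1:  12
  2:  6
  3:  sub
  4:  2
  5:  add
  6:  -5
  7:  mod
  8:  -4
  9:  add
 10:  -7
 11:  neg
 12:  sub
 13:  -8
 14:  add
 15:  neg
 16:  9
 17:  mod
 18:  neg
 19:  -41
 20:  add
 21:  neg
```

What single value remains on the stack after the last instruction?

12  -> 12
6   -> 12 6
sub -> 6
2   -> 6 2
add -> 8
-5  -> 8 -5
mod -> 3
-4  -> 3 -4
add -> -1
-7  -> -1 -7
neg -> -1 7
sub -> -8
-8  -> -8 -8
add -> -16
neg -> 16
9   -> 16 9
mod -> 7
neg -> -7
-41 -> -7 -41
add -> -48
neg -> 48

48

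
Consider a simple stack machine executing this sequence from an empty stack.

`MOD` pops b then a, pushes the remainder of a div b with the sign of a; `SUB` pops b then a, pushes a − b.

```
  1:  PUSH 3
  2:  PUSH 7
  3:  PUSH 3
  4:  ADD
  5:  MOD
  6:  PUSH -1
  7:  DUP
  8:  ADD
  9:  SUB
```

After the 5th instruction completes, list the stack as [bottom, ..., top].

PUSH 3 : 3
PUSH 7 : 3 7
PUSH 3 : 3 7 3
ADD    : 3 10
MOD    : 3

[3]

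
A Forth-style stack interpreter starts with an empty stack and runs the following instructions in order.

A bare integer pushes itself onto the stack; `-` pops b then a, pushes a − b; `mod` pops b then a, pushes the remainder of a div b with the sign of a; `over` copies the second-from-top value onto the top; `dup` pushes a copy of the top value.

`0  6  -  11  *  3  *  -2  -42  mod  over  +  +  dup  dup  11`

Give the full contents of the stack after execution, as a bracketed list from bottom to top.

0    → [0]
6    → [0, 6]
-    → [-6]
11   → [-6, 11]
*    → [-66]
3    → [-66, 3]
*    → [-198]
-2   → [-198, -2]
-42  → [-198, -2, -42]
mod  → [-198, -2]
over → [-198, -2, -198]
+    → [-198, -200]
+    → [-398]
dup  → [-398, -398]
dup  → [-398, -398, -398]
11   → [-398, -398, -398, 11]

[-398, -398, -398, 11]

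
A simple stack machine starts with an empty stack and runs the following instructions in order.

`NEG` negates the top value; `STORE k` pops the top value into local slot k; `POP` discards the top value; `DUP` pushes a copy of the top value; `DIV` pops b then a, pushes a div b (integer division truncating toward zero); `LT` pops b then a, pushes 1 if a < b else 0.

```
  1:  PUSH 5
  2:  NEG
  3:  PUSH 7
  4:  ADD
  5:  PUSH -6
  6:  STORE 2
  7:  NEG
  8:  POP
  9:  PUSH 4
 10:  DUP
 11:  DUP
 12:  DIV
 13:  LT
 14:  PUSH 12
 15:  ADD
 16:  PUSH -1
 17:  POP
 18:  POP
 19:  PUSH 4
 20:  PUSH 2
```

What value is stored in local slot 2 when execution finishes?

-6

PUSH 5  : 5
NEG     : -5
PUSH 7  : -5 7
ADD     : 2
PUSH -6 : 2 -6
STORE 2 : 2
NEG     : -2
POP     : (empty)
PUSH 4  : 4
DUP     : 4 4
DUP     : 4 4 4
DIV     : 4 1
LT      : 0
PUSH 12 : 0 12
ADD     : 12
PUSH -1 : 12 -1
POP     : 12
POP     : (empty)
PUSH 4  : 4
PUSH 2  : 4 2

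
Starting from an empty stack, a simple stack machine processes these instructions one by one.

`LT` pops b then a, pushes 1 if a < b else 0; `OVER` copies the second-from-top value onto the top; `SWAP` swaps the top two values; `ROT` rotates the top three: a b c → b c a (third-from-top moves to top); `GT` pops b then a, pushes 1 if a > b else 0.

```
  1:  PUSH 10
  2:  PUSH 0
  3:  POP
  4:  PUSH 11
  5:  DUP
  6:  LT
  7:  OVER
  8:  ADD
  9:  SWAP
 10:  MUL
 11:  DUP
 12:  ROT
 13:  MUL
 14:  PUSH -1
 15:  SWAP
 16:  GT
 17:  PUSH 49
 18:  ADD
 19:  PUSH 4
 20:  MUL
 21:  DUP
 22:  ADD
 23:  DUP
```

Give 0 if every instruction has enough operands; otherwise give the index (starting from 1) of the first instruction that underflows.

PUSH 10 → 10
PUSH 0  → 10 0
POP     → 10
PUSH 11 → 10 11
DUP     → 10 11 11
LT      → 10 0
OVER    → 10 0 10
ADD     → 10 10
SWAP    → 10 10
MUL     → 100
DUP     → 100 100
ROT  — needs 3 operands, stack has 2 → underflow

12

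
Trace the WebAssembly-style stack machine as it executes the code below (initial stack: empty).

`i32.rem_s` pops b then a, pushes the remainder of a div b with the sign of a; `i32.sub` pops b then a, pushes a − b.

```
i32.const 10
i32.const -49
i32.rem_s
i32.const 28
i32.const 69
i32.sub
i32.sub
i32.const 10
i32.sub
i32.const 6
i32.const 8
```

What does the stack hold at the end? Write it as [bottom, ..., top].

[41, 6, 8]

i32.const 10   [10]
i32.const -49  [10, -49]
i32.rem_s      [10]
i32.const 28   [10, 28]
i32.const 69   [10, 28, 69]
i32.sub        [10, -41]
i32.sub        [51]
i32.const 10   [51, 10]
i32.sub        [41]
i32.const 6    [41, 6]
i32.const 8    [41, 6, 8]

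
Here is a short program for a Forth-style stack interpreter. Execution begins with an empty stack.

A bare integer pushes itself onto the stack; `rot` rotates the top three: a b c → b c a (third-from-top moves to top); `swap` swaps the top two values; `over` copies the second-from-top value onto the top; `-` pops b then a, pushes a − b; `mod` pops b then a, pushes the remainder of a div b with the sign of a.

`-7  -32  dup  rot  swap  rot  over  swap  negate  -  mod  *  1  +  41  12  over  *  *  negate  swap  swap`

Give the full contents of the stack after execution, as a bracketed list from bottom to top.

[225, -20172]

-7     : -7
-32    : -7 -32
dup    : -7 -32 -32
rot    : -32 -32 -7
swap   : -32 -7 -32
rot    : -7 -32 -32
over   : -7 -32 -32 -32
swap   : -7 -32 -32 -32
negate : -7 -32 -32 32
-      : -7 -32 -64
mod    : -7 -32
*      : 224
1      : 224 1
+      : 225
41     : 225 41
12     : 225 41 12
over   : 225 41 12 41
*      : 225 41 492
*      : 225 20172
negate : 225 -20172
swap   : -20172 225
swap   : 225 -20172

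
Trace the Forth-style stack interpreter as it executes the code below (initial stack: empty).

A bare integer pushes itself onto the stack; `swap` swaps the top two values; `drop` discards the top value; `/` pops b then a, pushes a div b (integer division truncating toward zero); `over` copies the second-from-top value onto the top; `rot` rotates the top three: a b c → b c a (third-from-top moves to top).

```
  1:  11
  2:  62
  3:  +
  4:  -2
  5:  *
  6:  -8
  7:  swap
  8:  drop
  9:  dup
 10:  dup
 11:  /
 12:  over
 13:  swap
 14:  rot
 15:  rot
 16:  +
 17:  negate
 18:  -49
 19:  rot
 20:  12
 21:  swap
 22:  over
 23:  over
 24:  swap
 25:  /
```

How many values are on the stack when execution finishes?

11      [11]
62      [11, 62]
+       [73]
-2      [73, -2]
*       [-146]
-8      [-146, -8]
swap    [-8, -146]
drop    [-8]
dup     [-8, -8]
dup     [-8, -8, -8]
/       [-8, 1]
over    [-8, 1, -8]
swap    [-8, -8, 1]
rot     [-8, 1, -8]
rot     [1, -8, -8]
+       [1, -16]
negate  [1, 16]
-49     [1, 16, -49]
rot     [16, -49, 1]
12      [16, -49, 1, 12]
swap    [16, -49, 12, 1]
over    [16, -49, 12, 1, 12]
over    [16, -49, 12, 1, 12, 1]
swap    [16, -49, 12, 1, 1, 12]
/       [16, -49, 12, 1, 0]

5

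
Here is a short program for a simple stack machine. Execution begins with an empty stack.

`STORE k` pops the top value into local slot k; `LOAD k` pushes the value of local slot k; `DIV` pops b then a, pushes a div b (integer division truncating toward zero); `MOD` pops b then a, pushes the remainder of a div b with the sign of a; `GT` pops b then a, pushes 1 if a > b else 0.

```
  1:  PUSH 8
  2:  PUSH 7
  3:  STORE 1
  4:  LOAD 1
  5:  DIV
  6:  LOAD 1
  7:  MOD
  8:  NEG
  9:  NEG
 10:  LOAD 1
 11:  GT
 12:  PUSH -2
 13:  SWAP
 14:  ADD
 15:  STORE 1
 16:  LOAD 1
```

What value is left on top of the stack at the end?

PUSH 8  : 8
PUSH 7  : 8 7
STORE 1 : 8
LOAD 1  : 8 7
DIV     : 1
LOAD 1  : 1 7
MOD     : 1
NEG     : -1
NEG     : 1
LOAD 1  : 1 7
GT      : 0
PUSH -2 : 0 -2
SWAP    : -2 0
ADD     : -2
STORE 1 : (empty)
LOAD 1  : -2

-2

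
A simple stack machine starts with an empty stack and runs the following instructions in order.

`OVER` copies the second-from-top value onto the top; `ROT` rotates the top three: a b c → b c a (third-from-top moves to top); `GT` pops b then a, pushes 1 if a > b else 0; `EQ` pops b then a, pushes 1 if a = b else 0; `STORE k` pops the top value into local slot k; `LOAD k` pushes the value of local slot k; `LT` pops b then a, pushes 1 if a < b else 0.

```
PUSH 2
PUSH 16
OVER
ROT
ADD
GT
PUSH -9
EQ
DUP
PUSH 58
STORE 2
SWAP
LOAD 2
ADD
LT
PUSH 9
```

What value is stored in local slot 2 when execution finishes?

58

PUSH 2   [2]
PUSH 16  [2, 16]
OVER     [2, 16, 2]
ROT      [16, 2, 2]
ADD      [16, 4]
GT       [1]
PUSH -9  [1, -9]
EQ       [0]
DUP      [0, 0]
PUSH 58  [0, 0, 58]
STORE 2  [0, 0]
SWAP     [0, 0]
LOAD 2   [0, 0, 58]
ADD      [0, 58]
LT       [1]
PUSH 9   [1, 9]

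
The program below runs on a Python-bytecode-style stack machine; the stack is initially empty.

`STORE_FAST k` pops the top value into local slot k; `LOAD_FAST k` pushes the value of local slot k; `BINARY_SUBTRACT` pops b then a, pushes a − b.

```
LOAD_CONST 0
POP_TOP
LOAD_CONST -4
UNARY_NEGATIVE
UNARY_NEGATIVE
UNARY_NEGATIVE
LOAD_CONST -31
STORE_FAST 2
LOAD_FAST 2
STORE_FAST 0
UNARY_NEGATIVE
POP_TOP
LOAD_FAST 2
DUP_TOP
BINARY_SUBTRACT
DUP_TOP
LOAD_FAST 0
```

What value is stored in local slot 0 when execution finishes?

LOAD_CONST 0    → 0
POP_TOP         → (empty)
LOAD_CONST -4   → -4
UNARY_NEGATIVE  → 4
UNARY_NEGATIVE  → -4
UNARY_NEGATIVE  → 4
LOAD_CONST -31  → 4 -31
STORE_FAST 2    → 4
LOAD_FAST 2     → 4 -31
STORE_FAST 0    → 4
UNARY_NEGATIVE  → -4
POP_TOP         → (empty)
LOAD_FAST 2     → -31
DUP_TOP         → -31 -31
BINARY_SUBTRACT → 0
DUP_TOP         → 0 0
LOAD_FAST 0     → 0 0 -31

-31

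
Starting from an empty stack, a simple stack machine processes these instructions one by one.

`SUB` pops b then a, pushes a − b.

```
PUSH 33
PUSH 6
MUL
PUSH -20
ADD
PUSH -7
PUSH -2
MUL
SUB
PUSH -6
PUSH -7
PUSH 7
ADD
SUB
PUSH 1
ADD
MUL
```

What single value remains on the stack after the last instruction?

-820

PUSH 33  → 33
PUSH 6   → 33 6
MUL      → 198
PUSH -20 → 198 -20
ADD      → 178
PUSH -7  → 178 -7
PUSH -2  → 178 -7 -2
MUL      → 178 14
SUB      → 164
PUSH -6  → 164 -6
PUSH -7  → 164 -6 -7
PUSH 7   → 164 -6 -7 7
ADD      → 164 -6 0
SUB      → 164 -6
PUSH 1   → 164 -6 1
ADD      → 164 -5
MUL      → -820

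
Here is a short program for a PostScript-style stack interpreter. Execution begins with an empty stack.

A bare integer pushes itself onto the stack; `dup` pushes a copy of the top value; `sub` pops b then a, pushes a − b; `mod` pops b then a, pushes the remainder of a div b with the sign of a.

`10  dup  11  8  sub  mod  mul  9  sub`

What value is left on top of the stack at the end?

1

10   [10]
dup  [10, 10]
11   [10, 10, 11]
8    [10, 10, 11, 8]
sub  [10, 10, 3]
mod  [10, 1]
mul  [10]
9    [10, 9]
sub  [1]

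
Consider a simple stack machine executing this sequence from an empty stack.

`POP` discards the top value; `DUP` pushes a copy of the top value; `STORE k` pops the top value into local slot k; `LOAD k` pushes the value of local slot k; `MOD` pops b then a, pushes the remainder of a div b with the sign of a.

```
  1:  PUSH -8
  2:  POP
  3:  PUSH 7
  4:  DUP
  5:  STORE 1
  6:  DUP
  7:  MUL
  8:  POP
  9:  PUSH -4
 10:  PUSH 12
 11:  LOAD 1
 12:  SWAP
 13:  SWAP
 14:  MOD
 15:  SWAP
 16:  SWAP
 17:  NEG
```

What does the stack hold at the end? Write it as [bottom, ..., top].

[-4, -5]

PUSH -8  [-8]
POP      []
PUSH 7   [7]
DUP      [7, 7]
STORE 1  [7]
DUP      [7, 7]
MUL      [49]
POP      []
PUSH -4  [-4]
PUSH 12  [-4, 12]
LOAD 1   [-4, 12, 7]
SWAP     [-4, 7, 12]
SWAP     [-4, 12, 7]
MOD      [-4, 5]
SWAP     [5, -4]
SWAP     [-4, 5]
NEG      [-4, -5]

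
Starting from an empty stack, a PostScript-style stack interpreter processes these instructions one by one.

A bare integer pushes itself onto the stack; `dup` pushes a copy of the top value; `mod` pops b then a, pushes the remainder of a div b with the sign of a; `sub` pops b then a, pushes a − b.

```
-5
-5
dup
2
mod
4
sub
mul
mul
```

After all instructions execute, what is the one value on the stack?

-5  → [-5]
-5  → [-5, -5]
dup → [-5, -5, -5]
2   → [-5, -5, -5, 2]
mod → [-5, -5, -1]
4   → [-5, -5, -1, 4]
sub → [-5, -5, -5]
mul → [-5, 25]
mul → [-125]

-125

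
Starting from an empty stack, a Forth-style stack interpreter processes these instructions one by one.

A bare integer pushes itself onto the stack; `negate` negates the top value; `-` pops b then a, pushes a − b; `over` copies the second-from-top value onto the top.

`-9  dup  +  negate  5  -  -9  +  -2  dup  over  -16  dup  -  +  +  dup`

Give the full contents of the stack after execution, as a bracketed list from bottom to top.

[4, -2, -4, -4]

-9     -> [-9]
dup    -> [-9, -9]
+      -> [-18]
negate -> [18]
5      -> [18, 5]
-      -> [13]
-9     -> [13, -9]
+      -> [4]
-2     -> [4, -2]
dup    -> [4, -2, -2]
over   -> [4, -2, -2, -2]
-16    -> [4, -2, -2, -2, -16]
dup    -> [4, -2, -2, -2, -16, -16]
-      -> [4, -2, -2, -2, 0]
+      -> [4, -2, -2, -2]
+      -> [4, -2, -4]
dup    -> [4, -2, -4, -4]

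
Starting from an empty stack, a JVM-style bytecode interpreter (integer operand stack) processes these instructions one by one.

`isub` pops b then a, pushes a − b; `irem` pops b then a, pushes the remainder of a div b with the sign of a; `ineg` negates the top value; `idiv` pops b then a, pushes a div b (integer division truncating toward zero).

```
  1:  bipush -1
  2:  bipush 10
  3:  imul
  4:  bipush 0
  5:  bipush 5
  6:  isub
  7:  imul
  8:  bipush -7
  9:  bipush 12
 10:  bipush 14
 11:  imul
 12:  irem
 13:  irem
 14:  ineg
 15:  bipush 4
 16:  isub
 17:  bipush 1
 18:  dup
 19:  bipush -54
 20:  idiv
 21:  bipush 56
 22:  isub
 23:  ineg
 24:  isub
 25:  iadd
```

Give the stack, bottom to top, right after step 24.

bipush -1   -1
bipush 10   -1 10
imul        -10
bipush 0    -10 0
bipush 5    -10 0 5
isub        -10 -5
imul        50
bipush -7   50 -7
bipush 12   50 -7 12
bipush 14   50 -7 12 14
imul        50 -7 168
irem        50 -7
irem        1
ineg        -1
bipush 4    -1 4
isub        -5
bipush 1    -5 1
dup         -5 1 1
bipush -54  -5 1 1 -54
idiv        -5 1 0
bipush 56   -5 1 0 56
isub        -5 1 -56
ineg        -5 1 56
isub        -5 -55

[-5, -55]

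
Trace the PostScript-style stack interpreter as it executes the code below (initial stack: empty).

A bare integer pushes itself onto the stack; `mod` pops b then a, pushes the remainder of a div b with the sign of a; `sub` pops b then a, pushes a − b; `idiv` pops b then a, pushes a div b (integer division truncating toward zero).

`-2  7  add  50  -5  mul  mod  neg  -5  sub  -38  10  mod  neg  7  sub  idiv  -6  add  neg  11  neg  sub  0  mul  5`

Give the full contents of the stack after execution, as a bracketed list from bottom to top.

-2   : -2
7    : -2 7
add  : 5
50   : 5 50
-5   : 5 50 -5
mul  : 5 -250
mod  : 5
neg  : -5
-5   : -5 -5
sub  : 0
-38  : 0 -38
10   : 0 -38 10
mod  : 0 -8
neg  : 0 8
7    : 0 8 7
sub  : 0 1
idiv : 0
-6   : 0 -6
add  : -6
neg  : 6
11   : 6 11
neg  : 6 -11
sub  : 17
0    : 17 0
mul  : 0
5    : 0 5

[0, 5]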